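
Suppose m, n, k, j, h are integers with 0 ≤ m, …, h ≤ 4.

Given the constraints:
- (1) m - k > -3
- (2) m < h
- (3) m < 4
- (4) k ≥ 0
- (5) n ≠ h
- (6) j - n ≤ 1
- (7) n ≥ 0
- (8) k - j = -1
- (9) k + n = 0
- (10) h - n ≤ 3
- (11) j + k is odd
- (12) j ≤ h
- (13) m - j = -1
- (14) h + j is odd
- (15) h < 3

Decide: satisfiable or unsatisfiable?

Try m = 0, n = 0, k = 0, j = 1, h = 2.
Check constraint 1: m - k = 0; constraint 6: j - n = 1; constraint 8: k - j = -1. The remaining constraints are straightforward to verify.

Satisfiable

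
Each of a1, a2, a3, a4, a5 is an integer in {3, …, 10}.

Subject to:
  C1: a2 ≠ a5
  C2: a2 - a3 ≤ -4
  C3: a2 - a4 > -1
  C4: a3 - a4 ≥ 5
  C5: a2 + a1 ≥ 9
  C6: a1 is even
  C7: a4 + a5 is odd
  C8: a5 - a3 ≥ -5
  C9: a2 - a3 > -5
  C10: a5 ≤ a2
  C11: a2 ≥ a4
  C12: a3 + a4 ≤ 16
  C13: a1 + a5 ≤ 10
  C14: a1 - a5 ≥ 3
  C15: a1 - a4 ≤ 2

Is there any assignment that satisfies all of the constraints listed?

Unsatisfiable

Constraints 4, 8, 14, and 15 give a5 − a3 ≥ -5, a3 − a4 ≥ 5, a4 − a1 ≥ -2, a1 − a5 ≥ 3.
Adding all 4 inequalities: the left sides telescope to 0, and the right sides sum to (-5) + 5 + (-2) + 3 = 1. So 0 ≥ 1, which is false.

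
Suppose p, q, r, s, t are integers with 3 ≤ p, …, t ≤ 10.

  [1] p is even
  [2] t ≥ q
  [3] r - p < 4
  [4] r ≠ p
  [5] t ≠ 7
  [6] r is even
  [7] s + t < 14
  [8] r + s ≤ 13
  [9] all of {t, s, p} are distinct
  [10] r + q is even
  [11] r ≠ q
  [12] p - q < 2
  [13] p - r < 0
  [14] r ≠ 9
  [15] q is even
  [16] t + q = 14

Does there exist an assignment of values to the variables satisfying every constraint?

Satisfiable

Setting (p, q, r, s, t) = (6, 6, 8, 4, 8) satisfies everything: constraint 3: r - p = 2; constraint 7: s + t = 12; constraint 8: r + s = 12, and the others follow.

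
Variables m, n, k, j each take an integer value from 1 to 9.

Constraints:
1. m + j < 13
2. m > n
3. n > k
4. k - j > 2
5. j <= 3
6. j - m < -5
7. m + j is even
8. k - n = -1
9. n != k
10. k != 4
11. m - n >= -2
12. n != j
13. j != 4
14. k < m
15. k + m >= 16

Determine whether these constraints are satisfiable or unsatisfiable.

Satisfiable

Take m = 9, n = 8, k = 7, j = 3. Then constraint 1: m + j = 12; constraint 4: k - j = 4; constraint 6: j - m = -6, and every other listed constraint is also met.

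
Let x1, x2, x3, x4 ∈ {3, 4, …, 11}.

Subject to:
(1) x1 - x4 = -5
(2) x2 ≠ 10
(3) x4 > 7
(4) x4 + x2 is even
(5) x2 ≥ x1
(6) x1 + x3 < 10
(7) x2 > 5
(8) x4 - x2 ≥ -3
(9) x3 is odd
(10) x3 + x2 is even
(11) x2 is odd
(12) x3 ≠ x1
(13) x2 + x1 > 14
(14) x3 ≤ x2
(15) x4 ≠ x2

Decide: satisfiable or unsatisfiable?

Try x1 = 4, x2 = 11, x3 = 3, x4 = 9.
Check constraint 1: x1 - x4 = -5; constraint 6: x1 + x3 = 7; constraint 8: x4 - x2 = -2. The remaining constraints are straightforward to verify.

Satisfiable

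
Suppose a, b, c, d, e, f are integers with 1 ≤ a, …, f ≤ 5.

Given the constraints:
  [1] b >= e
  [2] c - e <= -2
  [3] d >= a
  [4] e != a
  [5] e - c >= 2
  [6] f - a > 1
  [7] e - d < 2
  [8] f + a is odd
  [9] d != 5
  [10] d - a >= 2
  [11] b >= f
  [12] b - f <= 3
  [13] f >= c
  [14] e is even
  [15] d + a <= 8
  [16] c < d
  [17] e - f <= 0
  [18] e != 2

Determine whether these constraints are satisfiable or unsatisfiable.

Satisfiable

One satisfying assignment is a = 1, b = 5, c = 2, d = 4, e = 4, f = 4.
For the less obvious constraints — constraint 2: c - e = -2; constraint 5: e - c = 2 — and the others hold by inspection.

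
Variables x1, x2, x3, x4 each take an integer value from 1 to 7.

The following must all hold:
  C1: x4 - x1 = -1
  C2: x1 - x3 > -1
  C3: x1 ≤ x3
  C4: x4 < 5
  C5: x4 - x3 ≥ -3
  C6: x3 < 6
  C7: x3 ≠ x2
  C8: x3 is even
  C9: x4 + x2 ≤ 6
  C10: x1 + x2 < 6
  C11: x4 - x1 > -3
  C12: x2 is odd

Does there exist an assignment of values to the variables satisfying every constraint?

The assignment x1 = 4, x2 = 1, x3 = 4, x4 = 3 works:
  constraint 1 holds since x4 - x1 = -1.
  constraint 2 holds since x1 - x3 = 0.
  constraint 5 holds since x4 - x3 = -1.
The rest check out directly.

Satisfiable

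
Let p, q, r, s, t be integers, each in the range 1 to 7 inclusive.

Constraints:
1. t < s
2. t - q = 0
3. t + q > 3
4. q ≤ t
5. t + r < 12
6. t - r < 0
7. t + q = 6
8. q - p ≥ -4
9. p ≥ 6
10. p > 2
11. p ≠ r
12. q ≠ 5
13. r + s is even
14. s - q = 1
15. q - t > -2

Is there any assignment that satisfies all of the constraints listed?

Setting (p, q, r, s, t) = (7, 3, 6, 4, 3) satisfies everything: constraint 2: t - q = 0; constraint 3: t + q = 6; constraint 5: t + r = 9, and the others follow.

Satisfiable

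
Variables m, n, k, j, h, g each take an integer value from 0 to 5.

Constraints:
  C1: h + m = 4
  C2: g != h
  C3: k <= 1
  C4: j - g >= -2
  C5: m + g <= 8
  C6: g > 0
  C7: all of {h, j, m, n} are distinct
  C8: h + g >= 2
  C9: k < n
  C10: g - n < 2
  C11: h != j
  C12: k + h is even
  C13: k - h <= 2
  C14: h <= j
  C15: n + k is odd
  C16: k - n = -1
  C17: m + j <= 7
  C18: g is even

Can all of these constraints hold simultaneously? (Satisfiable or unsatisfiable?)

The assignment m = 4, n = 1, k = 0, j = 2, h = 0, g = 2 works:
  constraint 1 holds since h + m = 4.
  constraint 4 holds since j - g = 0.
The rest check out directly.

Satisfiable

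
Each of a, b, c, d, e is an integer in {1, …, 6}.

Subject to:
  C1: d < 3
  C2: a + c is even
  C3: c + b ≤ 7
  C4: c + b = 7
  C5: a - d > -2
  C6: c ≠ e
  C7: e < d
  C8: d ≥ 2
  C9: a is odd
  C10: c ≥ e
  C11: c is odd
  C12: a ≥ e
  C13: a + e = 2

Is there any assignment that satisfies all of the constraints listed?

The assignment a = 1, b = 4, c = 3, d = 2, e = 1 works:
  constraint 3 holds since c + b = 7.
  constraint 4 holds since c + b = 7.
The rest check out directly.

Satisfiable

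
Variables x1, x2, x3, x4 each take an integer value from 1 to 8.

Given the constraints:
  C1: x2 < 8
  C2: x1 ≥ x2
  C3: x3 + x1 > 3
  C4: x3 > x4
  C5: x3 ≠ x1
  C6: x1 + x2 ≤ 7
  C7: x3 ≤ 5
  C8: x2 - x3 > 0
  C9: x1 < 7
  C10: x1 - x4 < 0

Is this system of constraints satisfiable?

Unsatisfiable

Constraints 2, 4, 8, and 10 give x3 < x2, x2 ≤ x1, x1 < x4, x4 < x3. Chaining: x3 < x2 ≤ x1 < x4 < x3, which forces x3 < x3 — impossible.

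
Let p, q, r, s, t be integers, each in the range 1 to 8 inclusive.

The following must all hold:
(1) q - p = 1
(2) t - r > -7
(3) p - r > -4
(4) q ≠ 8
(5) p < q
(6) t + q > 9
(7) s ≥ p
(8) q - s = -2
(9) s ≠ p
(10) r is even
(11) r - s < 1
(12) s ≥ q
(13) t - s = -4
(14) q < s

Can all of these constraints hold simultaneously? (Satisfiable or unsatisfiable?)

One satisfying assignment is p = 5, q = 6, r = 8, s = 8, t = 4.
For the less obvious constraints — constraint 1: q - p = 1; constraint 2: t - r = -4 — and the others hold by inspection.

Satisfiable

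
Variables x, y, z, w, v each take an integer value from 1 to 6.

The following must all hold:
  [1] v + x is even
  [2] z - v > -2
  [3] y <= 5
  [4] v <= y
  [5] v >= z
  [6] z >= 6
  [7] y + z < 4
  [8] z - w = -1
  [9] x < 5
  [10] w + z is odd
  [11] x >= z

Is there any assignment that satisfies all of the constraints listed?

Unsatisfiable

From constraints 5 and 6: v ≥ z and z ≥ 6, so v ≥ 6. From constraints 3 and 4: v ≤ y and y ≤ 5, so v ≤ 5. But 5 < 6, so no value of v works.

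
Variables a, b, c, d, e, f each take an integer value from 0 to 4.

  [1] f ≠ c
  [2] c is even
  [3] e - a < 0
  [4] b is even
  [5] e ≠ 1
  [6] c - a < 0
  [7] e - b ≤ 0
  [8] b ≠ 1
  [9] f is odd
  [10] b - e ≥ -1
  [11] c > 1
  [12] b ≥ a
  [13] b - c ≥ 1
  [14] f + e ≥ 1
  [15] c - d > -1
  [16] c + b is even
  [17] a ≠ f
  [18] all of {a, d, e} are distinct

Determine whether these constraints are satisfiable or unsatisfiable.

Satisfiable

Setting (a, b, c, d, e, f) = (4, 4, 2, 0, 2, 1) satisfies everything: constraint 3: e - a = -2; constraint 6: c - a = -2; constraint 7: e - b = -2, and the others follow.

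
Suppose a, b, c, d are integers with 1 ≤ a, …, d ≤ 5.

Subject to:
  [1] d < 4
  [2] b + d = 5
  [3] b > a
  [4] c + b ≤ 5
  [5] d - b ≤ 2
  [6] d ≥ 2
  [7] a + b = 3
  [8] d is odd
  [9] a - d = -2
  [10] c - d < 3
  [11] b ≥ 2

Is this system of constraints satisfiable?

Satisfiable

Take a = 1, b = 2, c = 3, d = 3. Then constraint 2: b + d = 5; constraint 4: c + b = 5; constraint 5: d - b = 1, and every other listed constraint is also met.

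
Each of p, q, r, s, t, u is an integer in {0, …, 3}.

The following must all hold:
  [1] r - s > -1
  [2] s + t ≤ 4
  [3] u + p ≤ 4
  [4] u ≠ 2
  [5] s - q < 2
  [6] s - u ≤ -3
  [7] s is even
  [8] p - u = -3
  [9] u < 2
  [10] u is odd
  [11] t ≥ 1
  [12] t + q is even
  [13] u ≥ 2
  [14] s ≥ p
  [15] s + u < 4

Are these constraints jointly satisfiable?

From constraint 13: u ≥ 2. From constraint 9: u ≤ 1. But 1 < 2, so no value of u works.

Unsatisfiable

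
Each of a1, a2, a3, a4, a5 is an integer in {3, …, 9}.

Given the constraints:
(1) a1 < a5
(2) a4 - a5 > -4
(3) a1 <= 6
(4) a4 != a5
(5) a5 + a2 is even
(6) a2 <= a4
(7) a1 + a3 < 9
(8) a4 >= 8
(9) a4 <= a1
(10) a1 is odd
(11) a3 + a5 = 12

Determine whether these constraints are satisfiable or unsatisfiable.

Unsatisfiable

From constraint 8: a4 ≥ 8. From constraints 3 and 9: a4 ≤ a1 and a1 ≤ 6, so a4 ≤ 6. But 6 < 8, so no value of a4 works.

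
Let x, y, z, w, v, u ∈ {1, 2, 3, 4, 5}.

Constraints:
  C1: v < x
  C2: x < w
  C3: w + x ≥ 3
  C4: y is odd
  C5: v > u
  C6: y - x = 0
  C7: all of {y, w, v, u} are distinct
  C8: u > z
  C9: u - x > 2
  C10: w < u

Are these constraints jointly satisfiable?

Unsatisfiable

Constraints 1, 2, 5, and 10 give u < v, v < x, x < w, w < u. Chaining: u < v < x < w < u, which forces u < u — impossible.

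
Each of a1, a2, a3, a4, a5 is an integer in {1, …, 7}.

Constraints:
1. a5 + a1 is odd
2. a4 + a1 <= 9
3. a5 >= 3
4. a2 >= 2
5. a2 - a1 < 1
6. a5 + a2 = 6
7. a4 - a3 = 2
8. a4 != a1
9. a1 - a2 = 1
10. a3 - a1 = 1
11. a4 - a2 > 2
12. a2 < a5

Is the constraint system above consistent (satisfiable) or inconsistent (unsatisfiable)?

Satisfiable

Try a1 = 3, a2 = 2, a3 = 4, a4 = 6, a5 = 4.
Check constraint 2: a4 + a1 = 9; constraint 5: a2 - a1 = -1. The remaining constraints are straightforward to verify.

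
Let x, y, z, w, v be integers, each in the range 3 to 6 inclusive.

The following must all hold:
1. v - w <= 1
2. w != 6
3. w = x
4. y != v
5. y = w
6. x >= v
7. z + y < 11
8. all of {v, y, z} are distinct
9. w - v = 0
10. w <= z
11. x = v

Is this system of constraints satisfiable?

From constraints 3, 5, and 11, y = w = x = v, so y = v. But constraint 4 says y ≠ v. Contradiction.

Unsatisfiable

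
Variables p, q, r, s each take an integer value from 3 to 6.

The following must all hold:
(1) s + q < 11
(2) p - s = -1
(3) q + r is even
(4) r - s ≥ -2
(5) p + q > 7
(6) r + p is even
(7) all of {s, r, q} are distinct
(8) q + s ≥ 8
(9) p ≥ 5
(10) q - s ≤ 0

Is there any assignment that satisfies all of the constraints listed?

Satisfiable

One satisfying assignment is p = 5, q = 3, r = 5, s = 6.
For the less obvious constraints — constraint 1: s + q = 9; constraint 2: p - s = -1; constraint 4: r - s = -1 — and the others hold by inspection.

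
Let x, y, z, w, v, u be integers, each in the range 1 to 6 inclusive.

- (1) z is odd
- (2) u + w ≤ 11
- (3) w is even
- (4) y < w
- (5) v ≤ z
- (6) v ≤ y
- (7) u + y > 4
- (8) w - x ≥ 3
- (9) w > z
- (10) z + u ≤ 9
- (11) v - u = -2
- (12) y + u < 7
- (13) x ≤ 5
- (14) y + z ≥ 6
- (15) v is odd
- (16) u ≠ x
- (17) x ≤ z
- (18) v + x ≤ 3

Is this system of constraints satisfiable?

Satisfiable

Try x = 1, y = 3, z = 3, w = 6, v = 1, u = 3.
Check constraint 2: u + w = 9; constraint 7: u + y = 6. The remaining constraints are straightforward to verify.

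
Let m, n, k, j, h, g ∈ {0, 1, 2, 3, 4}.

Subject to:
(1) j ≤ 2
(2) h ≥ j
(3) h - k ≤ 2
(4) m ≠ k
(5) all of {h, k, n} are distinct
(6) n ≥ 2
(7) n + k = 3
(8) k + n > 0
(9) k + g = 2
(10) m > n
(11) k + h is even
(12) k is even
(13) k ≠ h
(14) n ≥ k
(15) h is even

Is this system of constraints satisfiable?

Try m = 4, n = 3, k = 0, j = 1, h = 2, g = 2.
Check constraint 3: h - k = 2; constraint 7: n + k = 3; constraint 8: k + n = 3. The remaining constraints are straightforward to verify.

Satisfiable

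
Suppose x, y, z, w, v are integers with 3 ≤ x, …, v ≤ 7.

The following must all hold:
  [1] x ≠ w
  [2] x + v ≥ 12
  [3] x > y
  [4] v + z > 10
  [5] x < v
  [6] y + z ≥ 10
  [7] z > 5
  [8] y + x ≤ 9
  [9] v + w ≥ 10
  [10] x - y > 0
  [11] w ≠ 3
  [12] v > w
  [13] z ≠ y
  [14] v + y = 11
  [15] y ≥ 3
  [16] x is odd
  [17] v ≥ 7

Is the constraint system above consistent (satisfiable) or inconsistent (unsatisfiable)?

Satisfiable

Take x = 5, y = 4, z = 6, w = 4, v = 7. Then constraint 2: x + v = 12; constraint 4: v + z = 13, and every other listed constraint is also met.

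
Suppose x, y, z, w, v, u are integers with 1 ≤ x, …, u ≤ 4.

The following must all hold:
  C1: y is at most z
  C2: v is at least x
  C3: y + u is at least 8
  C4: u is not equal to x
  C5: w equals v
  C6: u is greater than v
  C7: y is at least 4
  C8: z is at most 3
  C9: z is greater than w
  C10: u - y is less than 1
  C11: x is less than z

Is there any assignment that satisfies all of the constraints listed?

From constraints 1 and 7: z ≥ y and y ≥ 4, so z ≥ 4. From constraint 8: z ≤ 3. But 3 < 4, so no value of z works.

Unsatisfiable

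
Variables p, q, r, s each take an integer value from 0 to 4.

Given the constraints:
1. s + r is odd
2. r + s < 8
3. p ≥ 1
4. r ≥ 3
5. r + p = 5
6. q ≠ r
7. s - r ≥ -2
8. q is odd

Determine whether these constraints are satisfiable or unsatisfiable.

Satisfiable

One satisfying assignment is p = 2, q = 1, r = 3, s = 2.
For the less obvious constraints — constraint 2: r + s = 5; constraint 5: r + p = 5 — and the others hold by inspection.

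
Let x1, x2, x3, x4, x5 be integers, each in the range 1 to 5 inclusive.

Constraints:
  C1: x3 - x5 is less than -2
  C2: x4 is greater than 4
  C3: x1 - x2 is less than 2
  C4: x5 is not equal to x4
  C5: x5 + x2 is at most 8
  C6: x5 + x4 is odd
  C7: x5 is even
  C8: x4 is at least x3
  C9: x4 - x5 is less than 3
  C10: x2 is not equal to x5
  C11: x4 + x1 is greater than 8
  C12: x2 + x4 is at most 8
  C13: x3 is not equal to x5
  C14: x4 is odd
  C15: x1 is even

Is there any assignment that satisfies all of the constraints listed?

Satisfiable

The assignment x1 = 4, x2 = 3, x3 = 1, x4 = 5, x5 = 4 works:
  constraint 1 holds since x3 - x5 = -3.
  constraint 3 holds since x1 - x2 = 1.
The rest check out directly.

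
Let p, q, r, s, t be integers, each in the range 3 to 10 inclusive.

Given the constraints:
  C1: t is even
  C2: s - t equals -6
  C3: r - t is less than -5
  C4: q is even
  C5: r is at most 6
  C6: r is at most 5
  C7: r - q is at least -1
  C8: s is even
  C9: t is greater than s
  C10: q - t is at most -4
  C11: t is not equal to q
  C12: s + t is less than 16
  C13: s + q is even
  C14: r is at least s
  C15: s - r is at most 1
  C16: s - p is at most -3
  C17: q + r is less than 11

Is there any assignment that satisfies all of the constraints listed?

Satisfiable

One satisfying assignment is p = 7, q = 4, r = 4, s = 4, t = 10.
For the less obvious constraints — constraint 2: s - t = -6; constraint 3: r - t = -6; constraint 7: r - q = 0 — and the others hold by inspection.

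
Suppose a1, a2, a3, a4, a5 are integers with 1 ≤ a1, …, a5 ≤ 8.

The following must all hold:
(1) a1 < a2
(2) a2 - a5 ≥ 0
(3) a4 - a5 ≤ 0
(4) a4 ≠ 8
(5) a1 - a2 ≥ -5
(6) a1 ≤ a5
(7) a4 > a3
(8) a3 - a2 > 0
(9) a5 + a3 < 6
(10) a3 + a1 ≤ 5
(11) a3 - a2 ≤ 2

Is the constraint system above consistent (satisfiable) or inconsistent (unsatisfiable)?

Unsatisfiable

Constraints 2, 3, 7, and 8 give a2 < a3, a3 < a4, a4 ≤ a5, a5 ≤ a2. Chaining: a2 < a3 < a4 ≤ a5 ≤ a2, which forces a2 < a2 — impossible.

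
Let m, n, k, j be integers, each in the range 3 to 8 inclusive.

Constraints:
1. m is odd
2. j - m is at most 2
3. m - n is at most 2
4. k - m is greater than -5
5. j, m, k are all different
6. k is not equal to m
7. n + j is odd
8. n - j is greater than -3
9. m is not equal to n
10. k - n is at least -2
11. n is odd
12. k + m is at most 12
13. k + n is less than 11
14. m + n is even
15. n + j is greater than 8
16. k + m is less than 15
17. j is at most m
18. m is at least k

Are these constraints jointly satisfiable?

Satisfiable

The assignment m = 7, n = 5, k = 5, j = 6 works:
  constraint 2 holds since j - m = -1.
  constraint 3 holds since m - n = 2.
The rest check out directly.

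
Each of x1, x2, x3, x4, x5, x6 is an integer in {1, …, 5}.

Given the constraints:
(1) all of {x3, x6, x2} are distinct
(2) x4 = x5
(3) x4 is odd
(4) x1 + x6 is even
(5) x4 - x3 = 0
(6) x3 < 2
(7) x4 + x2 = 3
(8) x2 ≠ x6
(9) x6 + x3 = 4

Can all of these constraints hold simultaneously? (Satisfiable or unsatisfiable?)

Satisfiable

One satisfying assignment is x1 = 3, x2 = 2, x3 = 1, x4 = 1, x5 = 1, x6 = 3.
For the less obvious constraints — constraint 5: x4 - x3 = 0; constraint 7: x4 + x2 = 3; constraint 9: x6 + x3 = 4 — and the others hold by inspection.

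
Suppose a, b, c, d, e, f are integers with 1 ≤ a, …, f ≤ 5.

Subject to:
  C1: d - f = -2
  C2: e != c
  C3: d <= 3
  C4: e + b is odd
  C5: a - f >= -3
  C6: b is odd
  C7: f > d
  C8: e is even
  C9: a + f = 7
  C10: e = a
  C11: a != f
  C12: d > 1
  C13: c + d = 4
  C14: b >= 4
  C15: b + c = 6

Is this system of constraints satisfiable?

Satisfiable

Try a = 2, b = 5, c = 1, d = 3, e = 2, f = 5.
Check constraint 1: d - f = -2; constraint 5: a - f = -3. The remaining constraints are straightforward to verify.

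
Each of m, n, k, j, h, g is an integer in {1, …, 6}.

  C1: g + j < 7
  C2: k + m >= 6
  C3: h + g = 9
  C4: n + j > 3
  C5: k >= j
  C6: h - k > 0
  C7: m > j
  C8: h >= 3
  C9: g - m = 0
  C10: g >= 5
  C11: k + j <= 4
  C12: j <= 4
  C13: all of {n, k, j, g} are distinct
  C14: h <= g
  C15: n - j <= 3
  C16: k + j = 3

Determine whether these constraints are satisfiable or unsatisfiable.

Satisfiable

Try m = 5, n = 3, k = 2, j = 1, h = 4, g = 5.
Check constraint 1: g + j = 6; constraint 2: k + m = 7. The remaining constraints are straightforward to verify.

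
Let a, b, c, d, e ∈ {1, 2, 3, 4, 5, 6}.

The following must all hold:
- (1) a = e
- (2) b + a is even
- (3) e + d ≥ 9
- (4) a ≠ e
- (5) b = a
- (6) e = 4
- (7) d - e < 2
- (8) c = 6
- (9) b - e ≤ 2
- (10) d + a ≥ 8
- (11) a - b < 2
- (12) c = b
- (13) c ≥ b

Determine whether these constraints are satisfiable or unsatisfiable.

Unsatisfiable

Constraint 8 fixes c = 6 and constraint 6 fixes e = 4. Constraints 1, 5, and 12 give c = b = a = e, so c = e. But 6 ≠ 4 — contradiction.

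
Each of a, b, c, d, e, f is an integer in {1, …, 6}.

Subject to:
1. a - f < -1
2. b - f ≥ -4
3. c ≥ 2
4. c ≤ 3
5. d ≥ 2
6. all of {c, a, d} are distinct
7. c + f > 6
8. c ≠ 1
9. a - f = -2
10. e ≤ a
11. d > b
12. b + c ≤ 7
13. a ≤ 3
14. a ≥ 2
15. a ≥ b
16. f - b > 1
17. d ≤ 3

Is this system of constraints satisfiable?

Constraints 3, 4, 5, 13, 14, and 17 confine each of c, a, d to the 2 values {2, 3}.
Constraint 6 requires all 3 of them to be distinct, but only 2 values are available — impossible by the pigeonhole principle.

Unsatisfiable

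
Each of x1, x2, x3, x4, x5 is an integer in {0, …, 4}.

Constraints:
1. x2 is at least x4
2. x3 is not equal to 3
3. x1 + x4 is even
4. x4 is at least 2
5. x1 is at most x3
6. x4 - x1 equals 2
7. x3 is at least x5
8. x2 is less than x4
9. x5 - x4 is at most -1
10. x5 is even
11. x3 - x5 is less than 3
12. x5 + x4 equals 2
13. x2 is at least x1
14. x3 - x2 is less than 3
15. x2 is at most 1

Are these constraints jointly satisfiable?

From constraints 1 and 4: x2 ≥ x4 and x4 ≥ 2, so x2 ≥ 2. From constraint 15: x2 ≤ 1. But 1 < 2, so no value of x2 works.

Unsatisfiable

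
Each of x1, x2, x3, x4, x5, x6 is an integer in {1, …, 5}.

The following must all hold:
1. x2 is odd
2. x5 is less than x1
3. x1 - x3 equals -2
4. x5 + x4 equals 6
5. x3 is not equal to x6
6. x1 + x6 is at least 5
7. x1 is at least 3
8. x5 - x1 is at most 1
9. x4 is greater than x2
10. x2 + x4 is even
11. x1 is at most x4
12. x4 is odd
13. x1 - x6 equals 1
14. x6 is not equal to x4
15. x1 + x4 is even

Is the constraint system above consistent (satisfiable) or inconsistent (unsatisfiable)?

Try x1 = 3, x2 = 3, x3 = 5, x4 = 5, x5 = 1, x6 = 2.
Check constraint 3: x1 - x3 = -2; constraint 4: x5 + x4 = 6; constraint 6: x1 + x6 = 5. The remaining constraints are straightforward to verify.

Satisfiable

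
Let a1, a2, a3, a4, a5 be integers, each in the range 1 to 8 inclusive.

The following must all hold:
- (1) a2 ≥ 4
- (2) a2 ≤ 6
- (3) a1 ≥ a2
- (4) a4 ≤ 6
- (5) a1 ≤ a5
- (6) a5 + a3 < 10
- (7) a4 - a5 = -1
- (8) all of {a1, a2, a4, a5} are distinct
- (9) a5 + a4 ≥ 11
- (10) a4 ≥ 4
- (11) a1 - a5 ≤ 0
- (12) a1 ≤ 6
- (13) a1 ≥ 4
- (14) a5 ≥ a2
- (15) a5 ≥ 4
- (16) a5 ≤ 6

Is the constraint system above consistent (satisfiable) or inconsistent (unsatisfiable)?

Constraints 1, 2, 4, 10, 12, 13, 15, and 16 confine each of a1, a2, a4, a5 to the 3 values {4, …, 6}.
Constraint 8 requires all 4 of them to be distinct, but only 3 values are available — impossible by the pigeonhole principle.

Unsatisfiable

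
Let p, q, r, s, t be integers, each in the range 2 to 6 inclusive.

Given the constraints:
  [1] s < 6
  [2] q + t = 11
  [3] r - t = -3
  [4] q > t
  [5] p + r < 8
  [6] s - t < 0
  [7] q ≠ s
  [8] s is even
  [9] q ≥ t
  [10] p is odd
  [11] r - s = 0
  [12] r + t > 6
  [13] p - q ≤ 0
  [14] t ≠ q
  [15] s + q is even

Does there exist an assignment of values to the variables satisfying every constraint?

Satisfiable

The assignment p = 5, q = 6, r = 2, s = 2, t = 5 works:
  constraint 2 holds since q + t = 11.
  constraint 3 holds since r - t = -3.
The rest check out directly.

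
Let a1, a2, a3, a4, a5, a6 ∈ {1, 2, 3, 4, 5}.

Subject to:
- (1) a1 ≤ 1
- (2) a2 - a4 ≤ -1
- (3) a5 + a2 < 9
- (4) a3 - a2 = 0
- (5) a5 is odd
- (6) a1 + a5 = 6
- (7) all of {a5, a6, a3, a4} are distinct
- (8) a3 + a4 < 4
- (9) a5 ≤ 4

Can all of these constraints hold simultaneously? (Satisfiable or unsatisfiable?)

Unsatisfiable

From constraint 1: a1 ≤ 1. From constraint 9: a5 ≤ 4. Hence a1 + a5 ≤ 5. But constraint 6 requires a1 + a5 = 6, and 6 > 5. Contradiction.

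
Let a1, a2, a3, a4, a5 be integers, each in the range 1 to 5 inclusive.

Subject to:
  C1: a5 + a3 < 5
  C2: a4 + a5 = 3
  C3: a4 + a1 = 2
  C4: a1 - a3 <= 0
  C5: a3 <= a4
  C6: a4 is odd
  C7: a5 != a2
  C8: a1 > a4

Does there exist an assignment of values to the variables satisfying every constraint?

Unsatisfiable

Constraints 4, 5, and 8 give a1 ≤ a3, a3 ≤ a4, a4 < a1. Chaining: a1 ≤ a3 ≤ a4 < a1, which forces a1 < a1 — impossible.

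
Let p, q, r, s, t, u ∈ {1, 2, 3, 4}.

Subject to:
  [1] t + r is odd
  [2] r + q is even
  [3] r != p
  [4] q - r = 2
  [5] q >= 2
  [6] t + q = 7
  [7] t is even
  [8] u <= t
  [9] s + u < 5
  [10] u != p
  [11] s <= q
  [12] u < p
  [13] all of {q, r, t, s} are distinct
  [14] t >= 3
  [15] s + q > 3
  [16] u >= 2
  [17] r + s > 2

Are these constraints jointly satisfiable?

One satisfying assignment is p = 3, q = 3, r = 1, s = 2, t = 4, u = 2.
For the less obvious constraints — constraint 4: q - r = 2; constraint 6: t + q = 7 — and the others hold by inspection.

Satisfiable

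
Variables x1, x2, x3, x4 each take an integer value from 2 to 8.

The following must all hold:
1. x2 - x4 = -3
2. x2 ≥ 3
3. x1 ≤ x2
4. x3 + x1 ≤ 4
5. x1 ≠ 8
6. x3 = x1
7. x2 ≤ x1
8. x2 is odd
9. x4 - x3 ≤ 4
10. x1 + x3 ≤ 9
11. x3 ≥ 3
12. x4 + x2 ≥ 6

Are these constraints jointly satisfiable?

Unsatisfiable

From constraint 11: x3 ≥ 3. From constraints 2 and 7: x1 ≥ x2 ≥ 3. Hence x3 + x1 ≥ 6. But constraint 4 requires x3 + x1 ≤ 4, and 4 < 6. Contradiction.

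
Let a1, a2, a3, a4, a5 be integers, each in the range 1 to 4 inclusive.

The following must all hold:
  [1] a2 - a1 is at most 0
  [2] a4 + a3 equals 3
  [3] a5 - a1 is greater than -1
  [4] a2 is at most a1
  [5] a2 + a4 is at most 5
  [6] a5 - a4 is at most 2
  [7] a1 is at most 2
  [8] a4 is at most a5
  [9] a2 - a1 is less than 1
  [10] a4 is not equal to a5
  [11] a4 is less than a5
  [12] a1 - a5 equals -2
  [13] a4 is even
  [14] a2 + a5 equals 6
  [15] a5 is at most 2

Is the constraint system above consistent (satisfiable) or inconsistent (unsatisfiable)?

From constraints 4 and 7: a2 ≤ a1 ≤ 2. From constraint 15: a5 ≤ 2. Hence a2 + a5 ≤ 4. But constraint 14 requires a2 + a5 = 6, and 6 > 4. Contradiction.

Unsatisfiable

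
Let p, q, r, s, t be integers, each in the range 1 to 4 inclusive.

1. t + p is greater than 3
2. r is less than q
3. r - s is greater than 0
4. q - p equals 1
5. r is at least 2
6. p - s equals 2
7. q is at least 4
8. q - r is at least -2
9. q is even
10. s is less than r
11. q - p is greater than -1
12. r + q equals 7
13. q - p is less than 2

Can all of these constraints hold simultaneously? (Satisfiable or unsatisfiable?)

One satisfying assignment is p = 3, q = 4, r = 3, s = 1, t = 1.
For the less obvious constraints — constraint 1: t + p = 4; constraint 3: r - s = 2 — and the others hold by inspection.

Satisfiable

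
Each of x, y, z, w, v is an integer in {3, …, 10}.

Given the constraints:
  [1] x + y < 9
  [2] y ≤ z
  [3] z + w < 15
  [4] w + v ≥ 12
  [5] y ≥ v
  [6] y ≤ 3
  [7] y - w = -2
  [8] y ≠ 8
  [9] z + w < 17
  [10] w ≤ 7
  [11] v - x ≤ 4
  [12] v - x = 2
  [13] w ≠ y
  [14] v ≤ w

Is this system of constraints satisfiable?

From constraint 10: w ≤ 7. From constraints 5 and 6: v ≤ y ≤ 3. Hence w + v ≤ 10. But constraint 4 requires w + v ≥ 12, and 12 > 10. Contradiction.

Unsatisfiable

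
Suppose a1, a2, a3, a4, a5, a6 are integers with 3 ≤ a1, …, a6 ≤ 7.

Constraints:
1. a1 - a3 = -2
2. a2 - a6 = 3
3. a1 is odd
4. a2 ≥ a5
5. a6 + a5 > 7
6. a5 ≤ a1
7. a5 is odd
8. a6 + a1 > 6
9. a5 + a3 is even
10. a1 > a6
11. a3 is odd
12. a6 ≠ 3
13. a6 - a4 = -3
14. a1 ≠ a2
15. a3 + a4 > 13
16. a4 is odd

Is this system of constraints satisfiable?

Satisfiable

The assignment a1 = 5, a2 = 7, a3 = 7, a4 = 7, a5 = 5, a6 = 4 works:
  constraint 1 holds since a1 - a3 = -2.
  constraint 2 holds since a2 - a6 = 3.
The rest check out directly.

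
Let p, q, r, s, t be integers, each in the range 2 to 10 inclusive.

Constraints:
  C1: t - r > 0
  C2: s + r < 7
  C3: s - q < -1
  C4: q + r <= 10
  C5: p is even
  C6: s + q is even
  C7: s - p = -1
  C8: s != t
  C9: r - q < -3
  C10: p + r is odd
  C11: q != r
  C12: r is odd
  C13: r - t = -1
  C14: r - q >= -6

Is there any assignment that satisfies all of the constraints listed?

Satisfiable

The assignment p = 4, q = 7, r = 3, s = 3, t = 4 works:
  constraint 1 holds since t - r = 1.
  constraint 2 holds since s + r = 6.
The rest check out directly.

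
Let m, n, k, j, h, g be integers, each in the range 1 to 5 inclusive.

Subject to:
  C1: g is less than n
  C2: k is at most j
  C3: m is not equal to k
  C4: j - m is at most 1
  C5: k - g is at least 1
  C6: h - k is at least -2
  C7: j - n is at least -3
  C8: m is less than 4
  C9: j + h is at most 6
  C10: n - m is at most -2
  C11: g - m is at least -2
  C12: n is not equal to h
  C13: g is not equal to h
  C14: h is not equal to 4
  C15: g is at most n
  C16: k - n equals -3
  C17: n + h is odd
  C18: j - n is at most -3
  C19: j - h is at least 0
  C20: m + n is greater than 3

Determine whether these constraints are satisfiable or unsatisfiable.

Unsatisfiable

Constraints 5, 6, 10, 11, 18, and 19 give g − m ≥ -2, m − n ≥ 2, n − j ≥ 3, j − h ≥ 0, h − k ≥ -2, k − g ≥ 1.
Adding all 6 inequalities: the left sides telescope to 0, and the right sides sum to (-2) + 2 + 3 + 0 + (-2) + 1 = 2. So 0 ≥ 2, which is false.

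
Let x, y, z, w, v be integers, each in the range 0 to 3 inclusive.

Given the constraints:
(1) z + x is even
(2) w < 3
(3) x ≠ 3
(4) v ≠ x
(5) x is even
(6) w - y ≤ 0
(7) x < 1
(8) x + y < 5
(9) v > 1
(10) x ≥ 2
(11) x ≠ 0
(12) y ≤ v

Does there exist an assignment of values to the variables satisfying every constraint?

From constraint 10: x ≥ 2. From constraint 7: x ≤ 0. But 0 < 2, so no value of x works.

Unsatisfiable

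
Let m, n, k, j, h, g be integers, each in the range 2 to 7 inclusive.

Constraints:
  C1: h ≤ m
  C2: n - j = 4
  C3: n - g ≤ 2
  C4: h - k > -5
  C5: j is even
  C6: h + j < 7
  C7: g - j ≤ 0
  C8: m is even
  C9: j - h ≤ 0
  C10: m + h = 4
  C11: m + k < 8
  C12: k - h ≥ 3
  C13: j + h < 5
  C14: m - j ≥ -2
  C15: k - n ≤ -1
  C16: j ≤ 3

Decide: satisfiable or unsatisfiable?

Unsatisfiable

Constraints 3, 7, 9, 12, and 15 give k − h ≥ 3, h − j ≥ 0, j − g ≥ 0, g − n ≥ -2, n − k ≥ 1.
Adding all 5 inequalities: the left sides telescope to 0, and the right sides sum to 3 + 0 + 0 + (-2) + 1 = 2. So 0 ≥ 2, which is false.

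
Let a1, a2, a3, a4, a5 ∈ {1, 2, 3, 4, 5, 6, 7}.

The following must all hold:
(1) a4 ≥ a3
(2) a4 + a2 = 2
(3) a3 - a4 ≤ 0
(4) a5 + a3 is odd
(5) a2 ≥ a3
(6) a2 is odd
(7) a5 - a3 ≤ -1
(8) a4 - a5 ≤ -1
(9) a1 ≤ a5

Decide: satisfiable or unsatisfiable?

Unsatisfiable

Constraints 3, 7, and 8 give a3 − a5 ≥ 1, a5 − a4 ≥ 1, a4 − a3 ≥ 0.
Adding all 3 inequalities: the left sides telescope to 0, and the right sides sum to 1 + 1 + 0 = 2. So 0 ≥ 2, which is false.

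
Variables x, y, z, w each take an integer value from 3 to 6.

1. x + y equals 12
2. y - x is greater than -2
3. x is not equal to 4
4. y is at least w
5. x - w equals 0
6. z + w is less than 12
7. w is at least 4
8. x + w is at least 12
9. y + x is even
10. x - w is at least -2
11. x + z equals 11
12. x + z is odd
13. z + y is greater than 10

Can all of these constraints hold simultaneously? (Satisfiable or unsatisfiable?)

The assignment x = 6, y = 6, z = 5, w = 6 works:
  constraint 1 holds since x + y = 12.
  constraint 2 holds since y - x = 0.
The rest check out directly.

Satisfiable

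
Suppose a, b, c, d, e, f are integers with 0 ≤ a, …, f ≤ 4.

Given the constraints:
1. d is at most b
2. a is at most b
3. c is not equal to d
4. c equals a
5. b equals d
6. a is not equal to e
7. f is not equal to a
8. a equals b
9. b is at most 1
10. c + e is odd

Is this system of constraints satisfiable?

Unsatisfiable

From constraints 4, 5, and 8, c = a = b = d, so c = d. But constraint 3 says c ≠ d. Contradiction.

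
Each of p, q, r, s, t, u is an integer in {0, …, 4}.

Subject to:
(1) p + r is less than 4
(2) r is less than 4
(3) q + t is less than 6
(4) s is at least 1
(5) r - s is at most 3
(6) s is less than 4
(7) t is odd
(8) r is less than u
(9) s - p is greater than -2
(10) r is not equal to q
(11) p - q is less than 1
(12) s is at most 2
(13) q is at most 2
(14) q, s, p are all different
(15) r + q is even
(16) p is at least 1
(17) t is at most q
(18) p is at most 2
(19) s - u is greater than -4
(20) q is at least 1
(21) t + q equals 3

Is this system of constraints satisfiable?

Unsatisfiable

Constraints 4, 12, 13, 16, 18, and 20 confine each of q, s, p to the 2 values {1, 2}.
Constraint 14 requires all 3 of them to be distinct, but only 2 values are available — impossible by the pigeonhole principle.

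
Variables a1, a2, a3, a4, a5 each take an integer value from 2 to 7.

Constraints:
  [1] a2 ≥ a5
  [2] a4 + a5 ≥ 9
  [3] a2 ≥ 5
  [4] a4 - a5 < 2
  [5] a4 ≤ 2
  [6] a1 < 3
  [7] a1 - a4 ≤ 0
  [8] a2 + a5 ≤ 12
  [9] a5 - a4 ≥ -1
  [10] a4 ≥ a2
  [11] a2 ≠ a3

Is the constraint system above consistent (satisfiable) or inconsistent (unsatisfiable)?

Unsatisfiable

From constraint 3: a2 ≥ 5. From constraints 5 and 10: a2 ≤ a4 and a4 ≤ 2, so a2 ≤ 2. But 2 < 5, so no value of a2 works.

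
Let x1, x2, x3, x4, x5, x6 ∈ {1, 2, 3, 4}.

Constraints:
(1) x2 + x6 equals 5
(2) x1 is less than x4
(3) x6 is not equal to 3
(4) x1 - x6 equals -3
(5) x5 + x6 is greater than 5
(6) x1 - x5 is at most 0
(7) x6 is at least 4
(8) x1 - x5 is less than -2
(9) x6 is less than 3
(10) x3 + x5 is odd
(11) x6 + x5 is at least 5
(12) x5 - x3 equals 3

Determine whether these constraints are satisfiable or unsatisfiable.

Unsatisfiable

From constraint 7: x6 ≥ 4. From constraint 9: x6 ≤ 2. But 2 < 4, so no value of x6 works.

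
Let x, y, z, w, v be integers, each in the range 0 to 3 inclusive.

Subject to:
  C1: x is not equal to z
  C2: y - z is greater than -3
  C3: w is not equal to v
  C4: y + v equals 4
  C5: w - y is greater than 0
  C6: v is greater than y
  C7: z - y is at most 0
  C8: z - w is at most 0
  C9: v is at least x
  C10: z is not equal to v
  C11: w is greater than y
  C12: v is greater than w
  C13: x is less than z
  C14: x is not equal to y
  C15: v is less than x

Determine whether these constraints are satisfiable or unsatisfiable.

Unsatisfiable

Constraints 5, 7, 12, 13, and 15 give w < v, v < x, x < z, z ≤ y, y < w. Chaining: w < v < x < z ≤ y < w, which forces w < w — impossible.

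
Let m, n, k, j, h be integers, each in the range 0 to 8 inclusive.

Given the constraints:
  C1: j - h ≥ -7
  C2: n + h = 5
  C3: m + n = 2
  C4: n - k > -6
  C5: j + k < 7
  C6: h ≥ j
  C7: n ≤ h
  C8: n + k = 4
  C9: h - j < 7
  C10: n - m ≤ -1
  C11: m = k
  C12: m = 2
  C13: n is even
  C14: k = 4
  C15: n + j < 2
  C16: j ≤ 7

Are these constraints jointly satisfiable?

Constraint 12 fixes m = 2 and constraint 14 fixes k = 4, but constraint 11 requires m = k. Since 2 ≠ 4, contradiction.

Unsatisfiable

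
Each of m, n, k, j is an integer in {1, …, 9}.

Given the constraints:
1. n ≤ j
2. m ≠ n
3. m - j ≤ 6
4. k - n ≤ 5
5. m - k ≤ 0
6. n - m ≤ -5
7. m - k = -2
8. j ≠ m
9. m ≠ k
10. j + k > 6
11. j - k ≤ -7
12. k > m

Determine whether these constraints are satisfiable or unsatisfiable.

Constraints 3, 4, 6, and 11 give m − n ≥ 5, n − k ≥ -5, k − j ≥ 7, j − m ≥ -6.
Adding all 4 inequalities: the left sides telescope to 0, and the right sides sum to 5 + (-5) + 7 + (-6) = 1. So 0 ≥ 1, which is false.

Unsatisfiable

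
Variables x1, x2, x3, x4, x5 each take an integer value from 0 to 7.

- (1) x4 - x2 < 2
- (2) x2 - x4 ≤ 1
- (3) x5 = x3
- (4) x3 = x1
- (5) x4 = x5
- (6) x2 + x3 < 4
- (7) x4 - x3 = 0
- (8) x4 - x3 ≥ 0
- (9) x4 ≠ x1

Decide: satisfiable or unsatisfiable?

From constraints 3, 4, and 5, x4 = x5 = x3 = x1, so x4 = x1. But constraint 9 says x4 ≠ x1. Contradiction.

Unsatisfiable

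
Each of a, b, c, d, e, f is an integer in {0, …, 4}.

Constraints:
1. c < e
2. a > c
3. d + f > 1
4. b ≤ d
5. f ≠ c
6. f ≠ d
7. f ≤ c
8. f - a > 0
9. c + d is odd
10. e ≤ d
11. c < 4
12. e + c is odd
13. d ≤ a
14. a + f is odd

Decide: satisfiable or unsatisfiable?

Constraints 1, 7, 8, 10, and 13 give a < f, f ≤ c, c < e, e ≤ d, d ≤ a. Chaining: a < f ≤ c < e ≤ d ≤ a, which forces a < a — impossible.

Unsatisfiable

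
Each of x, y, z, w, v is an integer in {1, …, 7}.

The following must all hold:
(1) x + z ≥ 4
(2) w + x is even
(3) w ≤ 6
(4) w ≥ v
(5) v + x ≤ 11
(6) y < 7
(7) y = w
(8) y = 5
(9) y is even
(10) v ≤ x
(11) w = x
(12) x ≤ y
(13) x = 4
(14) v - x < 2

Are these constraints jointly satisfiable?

Unsatisfiable

Constraint 8 fixes y = 5 and constraint 13 fixes x = 4. Constraints 7 and 11 give y = w = x, so y = x. But 5 ≠ 4 — contradiction.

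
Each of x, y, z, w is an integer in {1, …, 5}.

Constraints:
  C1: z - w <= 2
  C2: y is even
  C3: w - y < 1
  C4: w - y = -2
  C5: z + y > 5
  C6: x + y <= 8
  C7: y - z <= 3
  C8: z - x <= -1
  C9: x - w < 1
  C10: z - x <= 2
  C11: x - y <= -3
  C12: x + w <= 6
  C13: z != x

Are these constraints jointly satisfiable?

Constraints 7, 8, and 11 give y − x ≥ 3, x − z ≥ 1, z − y ≥ -3.
Adding all 3 inequalities: the left sides telescope to 0, and the right sides sum to 3 + 1 + (-3) = 1. So 0 ≥ 1, which is false.

Unsatisfiable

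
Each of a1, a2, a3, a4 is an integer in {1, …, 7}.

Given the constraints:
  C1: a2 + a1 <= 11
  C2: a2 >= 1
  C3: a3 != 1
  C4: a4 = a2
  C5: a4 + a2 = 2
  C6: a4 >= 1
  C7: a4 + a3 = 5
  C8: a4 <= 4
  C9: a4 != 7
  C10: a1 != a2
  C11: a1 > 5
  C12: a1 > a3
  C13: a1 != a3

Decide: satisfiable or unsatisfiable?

Satisfiable

One satisfying assignment is a1 = 7, a2 = 1, a3 = 4, a4 = 1.
For the less obvious constraints — constraint 1: a2 + a1 = 8; constraint 5: a4 + a2 = 2 — and the others hold by inspection.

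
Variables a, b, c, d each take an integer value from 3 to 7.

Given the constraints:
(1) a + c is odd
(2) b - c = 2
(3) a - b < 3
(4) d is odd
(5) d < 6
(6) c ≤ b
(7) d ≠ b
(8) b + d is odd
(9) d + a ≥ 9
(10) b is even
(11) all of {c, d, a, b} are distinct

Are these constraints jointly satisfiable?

Satisfiable

Try a = 7, b = 6, c = 4, d = 3.
Check constraint 2: b - c = 2; constraint 3: a - b = 1; constraint 9: d + a = 10. The remaining constraints are straightforward to verify.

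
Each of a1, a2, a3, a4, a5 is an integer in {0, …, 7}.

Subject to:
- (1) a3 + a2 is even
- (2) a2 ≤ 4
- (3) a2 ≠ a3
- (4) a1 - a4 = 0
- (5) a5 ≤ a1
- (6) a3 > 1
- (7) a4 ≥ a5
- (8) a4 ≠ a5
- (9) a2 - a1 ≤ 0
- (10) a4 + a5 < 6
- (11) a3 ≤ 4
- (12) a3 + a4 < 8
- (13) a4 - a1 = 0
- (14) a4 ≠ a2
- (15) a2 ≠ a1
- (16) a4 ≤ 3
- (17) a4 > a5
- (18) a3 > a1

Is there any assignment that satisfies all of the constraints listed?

Satisfiable

One satisfying assignment is a1 = 3, a2 = 0, a3 = 4, a4 = 3, a5 = 0.
For the less obvious constraints — constraint 4: a1 - a4 = 0; constraint 9: a2 - a1 = -3 — and the others hold by inspection.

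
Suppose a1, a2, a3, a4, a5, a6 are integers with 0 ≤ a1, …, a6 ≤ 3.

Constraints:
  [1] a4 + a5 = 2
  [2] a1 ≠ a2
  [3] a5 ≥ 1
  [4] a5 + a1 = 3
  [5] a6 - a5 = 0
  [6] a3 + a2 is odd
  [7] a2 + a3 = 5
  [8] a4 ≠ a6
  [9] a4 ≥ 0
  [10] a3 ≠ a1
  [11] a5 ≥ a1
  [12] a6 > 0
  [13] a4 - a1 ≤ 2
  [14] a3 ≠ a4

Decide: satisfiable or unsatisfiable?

Satisfiable

Take a1 = 1, a2 = 3, a3 = 2, a4 = 0, a5 = 2, a6 = 2. Then constraint 1: a4 + a5 = 2; constraint 4: a5 + a1 = 3; constraint 5: a6 - a5 = 0, and every other listed constraint is also met.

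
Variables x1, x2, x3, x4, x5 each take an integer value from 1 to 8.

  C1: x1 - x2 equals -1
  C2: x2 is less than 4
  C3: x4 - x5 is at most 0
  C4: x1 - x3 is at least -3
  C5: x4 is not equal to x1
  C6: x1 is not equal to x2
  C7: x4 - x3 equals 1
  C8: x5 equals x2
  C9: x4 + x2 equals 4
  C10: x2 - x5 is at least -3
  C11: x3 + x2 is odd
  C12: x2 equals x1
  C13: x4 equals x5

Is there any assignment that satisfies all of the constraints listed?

Unsatisfiable

From constraints 8, 12, and 13, x4 = x5 = x2 = x1, so x4 = x1. But constraint 5 says x4 ≠ x1. Contradiction.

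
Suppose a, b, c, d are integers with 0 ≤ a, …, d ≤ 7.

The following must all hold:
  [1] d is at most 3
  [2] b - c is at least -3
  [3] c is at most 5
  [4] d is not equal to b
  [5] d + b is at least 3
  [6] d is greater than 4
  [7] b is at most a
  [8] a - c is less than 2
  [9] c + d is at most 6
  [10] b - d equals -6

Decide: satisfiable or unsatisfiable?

Unsatisfiable

From constraint 6: d ≥ 5. From constraint 1: d ≤ 3. But 3 < 5, so no value of d works.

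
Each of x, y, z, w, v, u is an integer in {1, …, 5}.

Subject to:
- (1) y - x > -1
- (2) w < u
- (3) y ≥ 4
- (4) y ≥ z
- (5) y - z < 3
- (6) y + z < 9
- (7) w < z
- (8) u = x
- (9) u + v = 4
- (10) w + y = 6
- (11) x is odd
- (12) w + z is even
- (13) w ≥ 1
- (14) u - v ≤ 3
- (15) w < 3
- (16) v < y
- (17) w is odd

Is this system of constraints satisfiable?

Take x = 3, y = 5, z = 3, w = 1, v = 1, u = 3. Then constraint 1: y - x = 2; constraint 5: y - z = 2; constraint 6: y + z = 8, and every other listed constraint is also met.

Satisfiable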